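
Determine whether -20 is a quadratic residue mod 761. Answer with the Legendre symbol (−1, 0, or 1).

First reduce: -20 ≡ 741 (mod 761).
Reciprocity: 741 ≡ 1 and 761 ≡ 1 (mod 4), so (741/761) = +(761/741).
Reduce top mod 741: now compute (20/741).
Pull out 2^2: since 741 ≡ 5 (mod 8), (2/741) = -1, so (2/741)^2 = +1.
Reciprocity: 5 ≡ 1 and 741 ≡ 1 (mod 4), so (5/741) = +(741/5).
Reduce top mod 5: now compute (1/5).
Reached (1/5) = 1. Collecting the sign flips along the way, the symbol is +1.

1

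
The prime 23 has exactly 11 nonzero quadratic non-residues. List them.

5,7,10,11,14,15,17,19,20,21,22

Square k = 1,…,11 (k and 23−k give the same square):
1²=1, 2²=4, 3²=9, 4²=16, 5²≡2, 6²≡13, 7²≡3, 8²≡18, 9²≡12, 10²≡8, 11²≡6 (mod 23).
The residues are {1, 2, 3, 4, 6, 8, 9, 12, 13, 16, 18}; the non-residues are the remaining 11 nonzero classes.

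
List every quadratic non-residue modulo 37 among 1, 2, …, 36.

2, 5, 6, 8, 13, 14, 15, 17, 18, 19, 20, 22, 23, 24, 29, 31, 32, 35

Square k = 1,…,18 (k and 37−k give the same square):
1²=1, 2²=4, 3²=9, 4²=16, 5²=25, 6²=36, 7²≡12, 8²≡27, 9²≡7, 10²≡26, 11²≡10, 12²≡33, 13²≡21, 14²≡11, 15²≡3, 16²≡34, 17²≡30, 18²≡28 (mod 37).
The residues are {1, 3, 4, 7, 9, 10, 11, 12, 16, 21, 25, 26, 27, 28, 30, 33, 34, 36}; the non-residues are the remaining 18 nonzero classes.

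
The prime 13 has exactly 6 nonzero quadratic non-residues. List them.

Square k = 1,…,6 (k and 13−k give the same square):
1²=1, 2²=4, 3²=9, 4²≡3, 5²≡12, 6²≡10 (mod 13).
The residues are {1, 3, 4, 9, 10, 12}; the non-residues are the remaining 6 nonzero classes.

2,5,6,7,8,11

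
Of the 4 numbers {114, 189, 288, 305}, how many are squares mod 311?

2

(114/311) = -1 → non-residue.
(189/311) = +1 → QR.
(288/311) = +1 → QR.
(305/311) = -1 → non-residue.
Total quadratic residues among the 4: 2.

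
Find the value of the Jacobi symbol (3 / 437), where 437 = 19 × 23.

Reciprocity: 3 ≡ 3 and 437 ≡ 1 (mod 4), so (3/437) = +(437/3).
Reduce top mod 3: now compute (2/3).
Pull out 2: since 3 ≡ 3 (mod 8), (2/3) = -1.
Reached (1/3) = 1. Collecting the sign flips along the way, the symbol is -1.

-1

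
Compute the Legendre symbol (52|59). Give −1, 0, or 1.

-1

Pull out 2^2: since 59 ≡ 3 (mod 8), (2/59) = -1, so (2/59)^2 = +1.
Reciprocity: 13 ≡ 1 and 59 ≡ 3 (mod 4), so (13/59) = +(59/13).
Reduce top mod 13: now compute (7/13).
Reciprocity: 7 ≡ 3 and 13 ≡ 1 (mod 4), so (7/13) = +(13/7).
Reduce top mod 7: now compute (6/7).
Pull out 2: since 7 ≡ 7 (mod 8), (2/7) = +1.
Reciprocity: 3 ≡ 3 and 7 ≡ 3 (mod 4), so (3/7) = −(7/3).
Reduce top mod 3: now compute (1/3).
Reached (1/3) = 1. Collecting the sign flips along the way, the symbol is -1.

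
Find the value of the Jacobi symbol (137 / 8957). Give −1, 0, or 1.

Reciprocity: 137 ≡ 1 and 8957 ≡ 1 (mod 4), so (137/8957) = +(8957/137).
Reduce top mod 137: now compute (52/137).
Pull out 2^2: since 137 ≡ 1 (mod 8), (2/137) = +1, so (2/137)^2 = +1.
Reciprocity: 13 ≡ 1 and 137 ≡ 1 (mod 4), so (13/137) = +(137/13).
Reduce top mod 13: now compute (7/13).
Reciprocity: 7 ≡ 3 and 13 ≡ 1 (mod 4), so (7/13) = +(13/7).
Reduce top mod 7: now compute (6/7).
Pull out 2: since 7 ≡ 7 (mod 8), (2/7) = +1.
Reciprocity: 3 ≡ 3 and 7 ≡ 3 (mod 4), so (3/7) = −(7/3).
Reduce top mod 3: now compute (1/3).
Reached (1/3) = 1. Collecting the sign flips along the way, the symbol is -1.

-1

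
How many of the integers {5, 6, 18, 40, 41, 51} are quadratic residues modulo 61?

(5/61) = +1 → QR.
(6/61) = -1 → non-residue.
(18/61) = -1 → non-residue.
(40/61) = -1 → non-residue.
(41/61) = +1 → QR.
(51/61) = -1 → non-residue.
Total quadratic residues among the 6: 2.

2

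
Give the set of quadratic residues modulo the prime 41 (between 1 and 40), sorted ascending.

1, 2, 4, 5, 8, 9, 10, 16, 18, 20, 21, 23, 25, 31, 32, 33, 36, 37, 39, 40

Square k = 1,…,20 (k and 41−k give the same square):
1²=1, 2²=4, 3²=9, 4²=16, 5²=25, 6²=36, 7²≡8, 8²≡23, 9²≡40, 10²≡18, 11²≡39, 12²≡21, 13²≡5, 14²≡32, 15²≡20, 16²≡10, 17²≡2, 18²≡37, 19²≡33, 20²≡31 (mod 41).
So the quadratic residues mod 41 are {1, 2, 4, 5, 8, 9, 10, 16, 18, 20, 21, 23, 25, 31, 32, 33, 36, 37, 39, 40}.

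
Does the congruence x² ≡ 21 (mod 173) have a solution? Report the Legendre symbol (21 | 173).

1

Euler's criterion: (21/173) ≡ 21^86 (mod 173).
21^2 ≡ 95 (mod 173)
21^4 ≡ 29 (mod 173)
21^8 ≡ 149 (mod 173)
21^16 ≡ 57 (mod 173)
21^32 ≡ 135 (mod 173)
21^64 ≡ 60 (mod 173)
21^86 = 21^(64+16+4+2) ≡ 1 (mod 173).
Result is 1, so (21/173) = 1.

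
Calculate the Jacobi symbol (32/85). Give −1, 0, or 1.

-1

Pull out 2^5: since 85 ≡ 5 (mod 8), (2/85) = -1, so (2/85)^5 = -1.
Reached (1/85) = 1. Collecting the sign flips along the way, the symbol is -1.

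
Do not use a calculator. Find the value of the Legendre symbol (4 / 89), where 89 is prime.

Euler's criterion: (4/89) ≡ 4^44 (mod 89).
4^2 ≡ 16 (mod 89)
4^4 ≡ 78 (mod 89)
4^8 ≡ 32 (mod 89)
4^16 ≡ 45 (mod 89)
4^32 ≡ 67 (mod 89)
4^44 = 4^(32+8+4) ≡ 1 (mod 89).
Result is 1, so (4/89) = 1.

1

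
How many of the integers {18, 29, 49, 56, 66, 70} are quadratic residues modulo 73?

3

(18/73) = +1 → QR.
(29/73) = -1 → non-residue.
(49/73) = +1 → QR.
(56/73) = -1 → non-residue.
(66/73) = -1 → non-residue.
(70/73) = +1 → QR.
Total quadratic residues among the 6: 3.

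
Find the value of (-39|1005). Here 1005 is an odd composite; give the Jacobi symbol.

First reduce: -39 ≡ 966 (mod 1005).
Pull out 2: since 1005 ≡ 5 (mod 8), (2/1005) = -1.
Reciprocity: 483 ≡ 3 and 1005 ≡ 1 (mod 4), so (483/1005) = +(1005/483).
Reduce top mod 483: now compute (39/483).
Reciprocity: 39 ≡ 3 and 483 ≡ 3 (mod 4), so (39/483) = −(483/39).
Reduce top mod 39: now compute (15/39).
Reciprocity: 15 ≡ 3 and 39 ≡ 3 (mod 4), so (15/39) = −(39/15).
Reduce top mod 15: now compute (9/15).
Reciprocity: 9 ≡ 1 and 15 ≡ 3 (mod 4), so (9/15) = +(15/9).
Reduce top mod 9: now compute (6/9).
Pull out 2: since 9 ≡ 1 (mod 8), (2/9) = +1.
Reciprocity: 3 ≡ 3 and 9 ≡ 1 (mod 4), so (3/9) = +(9/3).
Reduce top mod 3: now compute (0/3).
Top reduces to 0: gcd > 1, so the symbol is 0.

0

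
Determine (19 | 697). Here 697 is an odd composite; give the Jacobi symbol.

-1

Reciprocity: 19 ≡ 3 and 697 ≡ 1 (mod 4), so (19/697) = +(697/19).
Reduce top mod 19: now compute (13/19).
Reciprocity: 13 ≡ 1 and 19 ≡ 3 (mod 4), so (13/19) = +(19/13).
Reduce top mod 13: now compute (6/13).
Pull out 2: since 13 ≡ 5 (mod 8), (2/13) = -1.
Reciprocity: 3 ≡ 3 and 13 ≡ 1 (mod 4), so (3/13) = +(13/3).
Reduce top mod 3: now compute (1/3).
Reached (1/3) = 1. Collecting the sign flips along the way, the symbol is -1.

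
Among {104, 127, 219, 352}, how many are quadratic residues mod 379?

(104/379) = +1 → QR.
(127/379) = +1 → QR.
(219/379) = +1 → QR.
(352/379) = +1 → QR.
Total quadratic residues among the 4: 4.

4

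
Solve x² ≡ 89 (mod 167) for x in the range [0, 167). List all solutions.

Since 167 ≡ 3 (mod 4), a square root of 89 is 89^((167+1)/4) = 89^42 mod 167.
Repeated squaring: 89^2≡72, 89^4≡7, 89^8≡49, 89^16≡63, 89^32≡128 (mod 167).
89^42 = 89^(32+8+2) ≡ 16 (mod 167).
Check: 16² = 256 ≡ 89 (mod 167). The two roots are 16 and 151.

16, 151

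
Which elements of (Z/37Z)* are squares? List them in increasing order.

Square k = 1,…,18 (k and 37−k give the same square):
1²=1, 2²=4, 3²=9, 4²=16, 5²=25, 6²=36, 7²≡12, 8²≡27, 9²≡7, 10²≡26, 11²≡10, 12²≡33, 13²≡21, 14²≡11, 15²≡3, 16²≡34, 17²≡30, 18²≡28 (mod 37).
So the quadratic residues mod 37 are {1, 3, 4, 7, 9, 10, 11, 12, 16, 21, 25, 26, 27, 28, 30, 33, 34, 36}.

1,3,4,7,9,10,11,12,16,21,25,26,27,28,30,33,34,36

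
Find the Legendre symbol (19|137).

1

Reciprocity: 19 ≡ 3 and 137 ≡ 1 (mod 4), so (19/137) = +(137/19).
Reduce top mod 19: now compute (4/19).
Pull out 2^2: since 19 ≡ 3 (mod 8), (2/19) = -1, so (2/19)^2 = +1.
Reached (1/19) = 1. Collecting the sign flips along the way, the symbol is +1.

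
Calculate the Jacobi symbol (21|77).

0

Reciprocity: 21 ≡ 1 and 77 ≡ 1 (mod 4), so (21/77) = +(77/21).
Reduce top mod 21: now compute (14/21).
Pull out 2: since 21 ≡ 5 (mod 8), (2/21) = -1.
Reciprocity: 7 ≡ 3 and 21 ≡ 1 (mod 4), so (7/21) = +(21/7).
Reduce top mod 7: now compute (0/7).
Top reduces to 0: gcd > 1, so the symbol is 0.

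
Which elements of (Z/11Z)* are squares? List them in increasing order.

Square k = 1,…,5 (k and 11−k give the same square):
1²=1, 2²=4, 3²=9, 4²≡5, 5²≡3 (mod 11).
So the quadratic residues mod 11 are {1, 3, 4, 5, 9}.

1, 3, 4, 5, 9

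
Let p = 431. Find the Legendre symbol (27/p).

Reciprocity: 27 ≡ 3 and 431 ≡ 3 (mod 4), so (27/431) = −(431/27).
Reduce top mod 27: now compute (26/27).
Pull out 2: since 27 ≡ 3 (mod 8), (2/27) = -1.
Reciprocity: 13 ≡ 1 and 27 ≡ 3 (mod 4), so (13/27) = +(27/13).
Reduce top mod 13: now compute (1/13).
Reached (1/13) = 1. Collecting the sign flips along the way, the symbol is +1.

1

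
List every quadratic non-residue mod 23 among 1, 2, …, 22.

5, 7, 10, 11, 14, 15, 17, 19, 20, 21, 22

Square k = 1,…,11 (k and 23−k give the same square):
1²=1, 2²=4, 3²=9, 4²=16, 5²≡2, 6²≡13, 7²≡3, 8²≡18, 9²≡12, 10²≡8, 11²≡6 (mod 23).
The residues are {1, 2, 3, 4, 6, 8, 9, 12, 13, 16, 18}; the non-residues are the remaining 11 nonzero classes.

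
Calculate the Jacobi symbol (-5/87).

1

First reduce: -5 ≡ 82 (mod 87).
Pull out 2: since 87 ≡ 7 (mod 8), (2/87) = +1.
Reciprocity: 41 ≡ 1 and 87 ≡ 3 (mod 4), so (41/87) = +(87/41).
Reduce top mod 41: now compute (5/41).
Reciprocity: 5 ≡ 1 and 41 ≡ 1 (mod 4), so (5/41) = +(41/5).
Reduce top mod 5: now compute (1/5).
Reached (1/5) = 1. Collecting the sign flips along the way, the symbol is +1.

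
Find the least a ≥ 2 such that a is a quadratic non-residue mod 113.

(2/113) = +1, so 2 is a residue.
(3/113) = −1, so 3 is the smallest positive non-residue mod 113.

3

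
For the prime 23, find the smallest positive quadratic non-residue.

(2/23) = +1, so 2 is a residue.
(3/23) = +1, so 3 is a residue.
(4/23) = +1, so 4 is a residue.
(5/23) = −1, so 5 is the smallest positive non-residue mod 23.

5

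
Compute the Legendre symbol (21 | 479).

Euler's criterion: (21/479) ≡ 21^239 (mod 479).
21^2 ≡ 441 (mod 479)
21^4 ≡ 7 (mod 479)
21^8 ≡ 49 (mod 479)
21^16 ≡ 6 (mod 479)
21^32 ≡ 36 (mod 479)
21^64 ≡ 338 (mod 479)
21^128 ≡ 242 (mod 479)
21^239 = 21^(128+64+32+8+4+2+1) ≡ 1 (mod 479).
Result is 1, so (21/479) = 1.

1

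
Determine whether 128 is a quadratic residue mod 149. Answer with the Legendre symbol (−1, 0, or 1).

-1

Pull out 2^7: since 149 ≡ 5 (mod 8), (2/149) = -1, so (2/149)^7 = -1.
Reached (1/149) = 1. Collecting the sign flips along the way, the symbol is -1.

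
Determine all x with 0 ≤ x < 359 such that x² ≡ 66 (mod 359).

28, 331

Since 359 ≡ 3 (mod 4), a square root of 66 is 66^((359+1)/4) = 66^90 mod 359.
Repeated squaring: 66^2≡48, 66^4≡150, 66^8≡242, 66^16≡47, 66^32≡55, 66^64≡153 (mod 359).
66^90 = 66^(64+16+8+2) ≡ 331 (mod 359).
Check: 331² = 109561 ≡ 66 (mod 359). The two roots are 28 and 331.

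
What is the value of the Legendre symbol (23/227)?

1

Reciprocity: 23 ≡ 3 and 227 ≡ 3 (mod 4), so (23/227) = −(227/23).
Reduce top mod 23: now compute (20/23).
Pull out 2^2: since 23 ≡ 7 (mod 8), (2/23) = +1, so (2/23)^2 = +1.
Reciprocity: 5 ≡ 1 and 23 ≡ 3 (mod 4), so (5/23) = +(23/5).
Reduce top mod 5: now compute (3/5).
Reciprocity: 3 ≡ 3 and 5 ≡ 1 (mod 4), so (3/5) = +(5/3).
Reduce top mod 3: now compute (2/3).
Pull out 2: since 3 ≡ 3 (mod 8), (2/3) = -1.
Reached (1/3) = 1. Collecting the sign flips along the way, the symbol is +1.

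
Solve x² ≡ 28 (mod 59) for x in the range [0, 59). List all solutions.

Since 59 ≡ 3 (mod 4), a square root of 28 is 28^((59+1)/4) = 28^15 mod 59.
Repeated squaring: 28^2≡17, 28^4≡53, 28^8≡36 (mod 59).
28^15 = 28^(8+4+2+1) ≡ 21 (mod 59).
Check: 21² = 441 ≡ 28 (mod 59). The two roots are 21 and 38.

21, 38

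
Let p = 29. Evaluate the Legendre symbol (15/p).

-1

Reciprocity: 15 ≡ 3 and 29 ≡ 1 (mod 4), so (15/29) = +(29/15).
Reduce top mod 15: now compute (14/15).
Pull out 2: since 15 ≡ 7 (mod 8), (2/15) = +1.
Reciprocity: 7 ≡ 3 and 15 ≡ 3 (mod 4), so (7/15) = −(15/7).
Reduce top mod 7: now compute (1/7).
Reached (1/7) = 1. Collecting the sign flips along the way, the symbol is -1.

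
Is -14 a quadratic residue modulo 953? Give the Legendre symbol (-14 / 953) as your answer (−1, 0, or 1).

1

First reduce: -14 ≡ 939 (mod 953).
Reciprocity: 939 ≡ 3 and 953 ≡ 1 (mod 4), so (939/953) = +(953/939).
Reduce top mod 939: now compute (14/939).
Pull out 2: since 939 ≡ 3 (mod 8), (2/939) = -1.
Reciprocity: 7 ≡ 3 and 939 ≡ 3 (mod 4), so (7/939) = −(939/7).
Reduce top mod 7: now compute (1/7).
Reached (1/7) = 1. Collecting the sign flips along the way, the symbol is +1.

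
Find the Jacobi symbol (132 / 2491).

1

Pull out 2^2: since 2491 ≡ 3 (mod 8), (2/2491) = -1, so (2/2491)^2 = +1.
Reciprocity: 33 ≡ 1 and 2491 ≡ 3 (mod 4), so (33/2491) = +(2491/33).
Reduce top mod 33: now compute (16/33).
Pull out 2^4: since 33 ≡ 1 (mod 8), (2/33) = +1, so (2/33)^4 = +1.
Reached (1/33) = 1. Collecting the sign flips along the way, the symbol is +1.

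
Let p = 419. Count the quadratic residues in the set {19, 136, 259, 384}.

2

(19/419) = -1 → non-residue.
(136/419) = +1 → QR.
(259/419) = +1 → QR.
(384/419) = -1 → non-residue.
Total quadratic residues among the 4: 2.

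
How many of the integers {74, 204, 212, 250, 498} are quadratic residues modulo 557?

(74/557) = +1 → QR.
(204/557) = -1 → non-residue.
(212/557) = -1 → non-residue.
(250/557) = +1 → QR.
(498/557) = +1 → QR.
Total quadratic residues among the 5: 3.

3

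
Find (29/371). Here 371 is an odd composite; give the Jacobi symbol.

Reciprocity: 29 ≡ 1 and 371 ≡ 3 (mod 4), so (29/371) = +(371/29).
Reduce top mod 29: now compute (23/29).
Reciprocity: 23 ≡ 3 and 29 ≡ 1 (mod 4), so (23/29) = +(29/23).
Reduce top mod 23: now compute (6/23).
Pull out 2: since 23 ≡ 7 (mod 8), (2/23) = +1.
Reciprocity: 3 ≡ 3 and 23 ≡ 3 (mod 4), so (3/23) = −(23/3).
Reduce top mod 3: now compute (2/3).
Pull out 2: since 3 ≡ 3 (mod 8), (2/3) = -1.
Reached (1/3) = 1. Collecting the sign flips along the way, the symbol is +1.

1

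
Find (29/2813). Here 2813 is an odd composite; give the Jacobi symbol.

Reciprocity: 29 ≡ 1 and 2813 ≡ 1 (mod 4), so (29/2813) = +(2813/29).
Reduce top mod 29: now compute (0/29).
Top reduces to 0: gcd > 1, so the symbol is 0.

0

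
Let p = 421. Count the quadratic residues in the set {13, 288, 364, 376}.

(13/421) = -1 → non-residue.
(288/421) = -1 → non-residue.
(364/421) = -1 → non-residue.
(376/421) = +1 → QR.
Total quadratic residues among the 4: 1.

1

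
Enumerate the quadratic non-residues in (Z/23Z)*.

5, 7, 10, 11, 14, 15, 17, 19, 20, 21, 22

Square k = 1,…,11 (k and 23−k give the same square):
1²=1, 2²=4, 3²=9, 4²=16, 5²≡2, 6²≡13, 7²≡3, 8²≡18, 9²≡12, 10²≡8, 11²≡6 (mod 23).
The residues are {1, 2, 3, 4, 6, 8, 9, 12, 13, 16, 18}; the non-residues are the remaining 11 nonzero classes.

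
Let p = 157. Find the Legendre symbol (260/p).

First reduce: 260 ≡ 103 (mod 157).
Reciprocity: 103 ≡ 3 and 157 ≡ 1 (mod 4), so (103/157) = +(157/103).
Reduce top mod 103: now compute (54/103).
Pull out 2: since 103 ≡ 7 (mod 8), (2/103) = +1.
Reciprocity: 27 ≡ 3 and 103 ≡ 3 (mod 4), so (27/103) = −(103/27).
Reduce top mod 27: now compute (22/27).
Pull out 2: since 27 ≡ 3 (mod 8), (2/27) = -1.
Reciprocity: 11 ≡ 3 and 27 ≡ 3 (mod 4), so (11/27) = −(27/11).
Reduce top mod 11: now compute (5/11).
Reciprocity: 5 ≡ 1 and 11 ≡ 3 (mod 4), so (5/11) = +(11/5).
Reduce top mod 5: now compute (1/5).
Reached (1/5) = 1. Collecting the sign flips along the way, the symbol is -1.

-1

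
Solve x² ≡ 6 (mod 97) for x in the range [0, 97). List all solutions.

43, 54

97 ≡ 1 (mod 4), so we find a root by search.
Trying successive values, 43² = 1849 ≡ 6 (mod 97). The other root is 97 − 43 = 54.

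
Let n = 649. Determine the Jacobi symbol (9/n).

Reciprocity: 9 ≡ 1 and 649 ≡ 1 (mod 4), so (9/649) = +(649/9).
Reduce top mod 9: now compute (1/9).
Reached (1/9) = 1. Collecting the sign flips along the way, the symbol is +1.

1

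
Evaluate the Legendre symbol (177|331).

1

Euler's criterion: (177/331) ≡ 177^165 (mod 331).
177^2 ≡ 215 (mod 331)
177^4 ≡ 216 (mod 331)
177^8 ≡ 316 (mod 331)
177^16 ≡ 225 (mod 331)
177^32 ≡ 313 (mod 331)
177^64 ≡ 324 (mod 331)
177^128 ≡ 49 (mod 331)
177^165 = 177^(128+32+4+1) ≡ 1 (mod 331).
Result is 1, so (177/331) = 1.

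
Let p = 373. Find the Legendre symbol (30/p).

Pull out 2: since 373 ≡ 5 (mod 8), (2/373) = -1.
Reciprocity: 15 ≡ 3 and 373 ≡ 1 (mod 4), so (15/373) = +(373/15).
Reduce top mod 15: now compute (13/15).
Reciprocity: 13 ≡ 1 and 15 ≡ 3 (mod 4), so (13/15) = +(15/13).
Reduce top mod 13: now compute (2/13).
Pull out 2: since 13 ≡ 5 (mod 8), (2/13) = -1.
Reached (1/13) = 1. Collecting the sign flips along the way, the symbol is +1.

1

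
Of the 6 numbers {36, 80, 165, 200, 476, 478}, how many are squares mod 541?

3

(36/541) = +1 → QR.
(80/541) = +1 → QR.
(165/541) = -1 → non-residue.
(200/541) = -1 → non-residue.
(476/541) = -1 → non-residue.
(478/541) = +1 → QR.
Total quadratic residues among the 6: 3.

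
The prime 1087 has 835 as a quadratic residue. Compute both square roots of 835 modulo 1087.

64, 1023

Since 1087 ≡ 3 (mod 4), a square root of 835 is 835^((1087+1)/4) = 835^272 mod 1087.
Repeated squaring: 835^2≡458, 835^4≡1060, 835^8≡729, 835^16≡985, 835^32≡621, 835^64≡843, 835^128≡838, 835^256≡42 (mod 1087).
835^272 = 835^(256+16) ≡ 64 (mod 1087).
Check: 64² = 4096 ≡ 835 (mod 1087). The two roots are 64 and 1023.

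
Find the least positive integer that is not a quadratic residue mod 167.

5

(2/167) = +1, so 2 is a residue.
(3/167) = +1, so 3 is a residue.
(4/167) = +1, so 4 is a residue.
(5/167) = −1, so 5 is the smallest positive non-residue mod 167.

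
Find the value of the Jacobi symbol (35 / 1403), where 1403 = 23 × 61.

-1

Reciprocity: 35 ≡ 3 and 1403 ≡ 3 (mod 4), so (35/1403) = −(1403/35).
Reduce top mod 35: now compute (3/35).
Reciprocity: 3 ≡ 3 and 35 ≡ 3 (mod 4), so (3/35) = −(35/3).
Reduce top mod 3: now compute (2/3).
Pull out 2: since 3 ≡ 3 (mod 8), (2/3) = -1.
Reached (1/3) = 1. Collecting the sign flips along the way, the symbol is -1.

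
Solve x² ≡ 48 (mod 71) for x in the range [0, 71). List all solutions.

Since 71 ≡ 3 (mod 4), a square root of 48 is 48^((71+1)/4) = 48^18 mod 71.
Repeated squaring: 48^2≡32, 48^4≡30, 48^8≡48, 48^16≡32 (mod 71).
48^18 = 48^(16+2) ≡ 30 (mod 71).
Check: 30² = 900 ≡ 48 (mod 71). The two roots are 30 and 41.

30, 41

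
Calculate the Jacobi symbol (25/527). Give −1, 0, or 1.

Reciprocity: 25 ≡ 1 and 527 ≡ 3 (mod 4), so (25/527) = +(527/25).
Reduce top mod 25: now compute (2/25).
Pull out 2: since 25 ≡ 1 (mod 8), (2/25) = +1.
Reached (1/25) = 1. Collecting the sign flips along the way, the symbol is +1.

1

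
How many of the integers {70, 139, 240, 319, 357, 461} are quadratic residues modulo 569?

(70/569) = +1 → QR.
(139/569) = +1 → QR.
(240/569) = -1 → non-residue.
(319/569) = +1 → QR.
(357/569) = -1 → non-residue.
(461/569) = -1 → non-residue.
Total quadratic residues among the 6: 3.

3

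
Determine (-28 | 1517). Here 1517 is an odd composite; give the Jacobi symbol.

First reduce: -28 ≡ 1489 (mod 1517).
Reciprocity: 1489 ≡ 1 and 1517 ≡ 1 (mod 4), so (1489/1517) = +(1517/1489).
Reduce top mod 1489: now compute (28/1489).
Pull out 2^2: since 1489 ≡ 1 (mod 8), (2/1489) = +1, so (2/1489)^2 = +1.
Reciprocity: 7 ≡ 3 and 1489 ≡ 1 (mod 4), so (7/1489) = +(1489/7).
Reduce top mod 7: now compute (5/7).
Reciprocity: 5 ≡ 1 and 7 ≡ 3 (mod 4), so (5/7) = +(7/5).
Reduce top mod 5: now compute (2/5).
Pull out 2: since 5 ≡ 5 (mod 8), (2/5) = -1.
Reached (1/5) = 1. Collecting the sign flips along the way, the symbol is -1.

-1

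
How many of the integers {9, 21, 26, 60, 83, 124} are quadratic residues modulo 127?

5

(9/127) = +1 → QR.
(21/127) = +1 → QR.
(26/127) = +1 → QR.
(60/127) = +1 → QR.
(83/127) = -1 → non-residue.
(124/127) = +1 → QR.
Total quadratic residues among the 6: 5.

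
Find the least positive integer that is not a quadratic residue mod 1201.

11

(2/1201) = +1, so 2 is a residue.
(3/1201) = +1, so 3 is a residue.
(4/1201) = +1, so 4 is a residue.
(5/1201) = +1, so 5 is a residue.
(6/1201) = +1, so 6 is a residue.
(7/1201) = +1, so 7 is a residue.
(8/1201) = +1, so 8 is a residue.
(9/1201) = +1, so 9 is a residue.
(10/1201) = +1, so 10 is a residue.
(11/1201) = −1, so 11 is the smallest positive non-residue mod 1201.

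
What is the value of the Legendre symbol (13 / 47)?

-1

Reciprocity: 13 ≡ 1 and 47 ≡ 3 (mod 4), so (13/47) = +(47/13).
Reduce top mod 13: now compute (8/13).
Pull out 2^3: since 13 ≡ 5 (mod 8), (2/13) = -1, so (2/13)^3 = -1.
Reached (1/13) = 1. Collecting the sign flips along the way, the symbol is -1.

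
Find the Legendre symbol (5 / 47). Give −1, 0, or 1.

Euler's criterion: (5/47) ≡ 5^23 (mod 47).
5^2 ≡ 25 (mod 47)
5^4 ≡ 14 (mod 47)
5^8 ≡ 8 (mod 47)
5^16 ≡ 17 (mod 47)
5^23 = 5^(16+4+2+1) ≡ 46 (mod 47).
Result is 46 ≡ −1, so (5/47) = −1.

-1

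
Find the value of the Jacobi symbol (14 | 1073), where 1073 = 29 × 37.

Pull out 2: since 1073 ≡ 1 (mod 8), (2/1073) = +1.
Reciprocity: 7 ≡ 3 and 1073 ≡ 1 (mod 4), so (7/1073) = +(1073/7).
Reduce top mod 7: now compute (2/7).
Pull out 2: since 7 ≡ 7 (mod 8), (2/7) = +1.
Reached (1/7) = 1. Collecting the sign flips along the way, the symbol is +1.

1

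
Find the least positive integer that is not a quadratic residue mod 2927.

5

(2/2927) = +1, so 2 is a residue.
(3/2927) = +1, so 3 is a residue.
(4/2927) = +1, so 4 is a residue.
(5/2927) = −1, so 5 is the smallest positive non-residue mod 2927.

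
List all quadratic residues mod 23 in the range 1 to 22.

1 2 3 4 6 8 9 12 13 16 18

Square k = 1,…,11 (k and 23−k give the same square):
1²=1, 2²=4, 3²=9, 4²=16, 5²≡2, 6²≡13, 7²≡3, 8²≡18, 9²≡12, 10²≡8, 11²≡6 (mod 23).
So the quadratic residues mod 23 are {1, 2, 3, 4, 6, 8, 9, 12, 13, 16, 18}.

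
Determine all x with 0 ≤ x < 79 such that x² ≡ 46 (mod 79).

Since 79 ≡ 3 (mod 4), a square root of 46 is 46^((79+1)/4) = 46^20 mod 79.
Repeated squaring: 46^2≡62, 46^4≡52, 46^8≡18, 46^16≡8 (mod 79).
46^20 = 46^(16+4) ≡ 21 (mod 79).
Check: 21² = 441 ≡ 46 (mod 79). The two roots are 21 and 58.

21, 58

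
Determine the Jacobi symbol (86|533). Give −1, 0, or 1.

Pull out 2: since 533 ≡ 5 (mod 8), (2/533) = -1.
Reciprocity: 43 ≡ 3 and 533 ≡ 1 (mod 4), so (43/533) = +(533/43).
Reduce top mod 43: now compute (17/43).
Reciprocity: 17 ≡ 1 and 43 ≡ 3 (mod 4), so (17/43) = +(43/17).
Reduce top mod 17: now compute (9/17).
Reciprocity: 9 ≡ 1 and 17 ≡ 1 (mod 4), so (9/17) = +(17/9).
Reduce top mod 9: now compute (8/9).
Pull out 2^3: since 9 ≡ 1 (mod 8), (2/9) = +1, so (2/9)^3 = +1.
Reached (1/9) = 1. Collecting the sign flips along the way, the symbol is -1.

-1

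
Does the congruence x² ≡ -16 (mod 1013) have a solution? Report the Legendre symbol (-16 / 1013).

Euler's criterion: (-16/1013) ≡ 997^506 (mod 1013).
997^2 ≡ 256 (mod 1013)
997^4 ≡ 704 (mod 1013)
997^8 ≡ 259 (mod 1013)
997^16 ≡ 223 (mod 1013)
997^32 ≡ 92 (mod 1013)
997^64 ≡ 360 (mod 1013)
997^128 ≡ 949 (mod 1013)
997^256 ≡ 44 (mod 1013)
997^506 = 997^(256+128+64+32+16+8+2) ≡ 1 (mod 1013).
Result is 1, so (-16/1013) = 1.

1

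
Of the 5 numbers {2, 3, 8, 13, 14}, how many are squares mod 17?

3

(2/17) = +1 → QR.
(3/17) = -1 → non-residue.
(8/17) = +1 → QR.
(13/17) = +1 → QR.
(14/17) = -1 → non-residue.
Total quadratic residues among the 5: 3.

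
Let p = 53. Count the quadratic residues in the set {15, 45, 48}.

(15/53) = +1 → QR.
(45/53) = -1 → non-residue.
(48/53) = -1 → non-residue.
Total quadratic residues among the 3: 1.

1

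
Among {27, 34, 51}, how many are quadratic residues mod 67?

0

(27/67) = -1 → non-residue.
(34/67) = -1 → non-residue.
(51/67) = -1 → non-residue.
Total quadratic residues among the 3: 0.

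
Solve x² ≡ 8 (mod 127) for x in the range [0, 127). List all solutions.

Since 127 ≡ 3 (mod 4), a square root of 8 is 8^((127+1)/4) = 8^32 mod 127.
Repeated squaring: 8^2≡64, 8^4≡32, 8^8≡8, 8^16≡64, 8^32≡32 (mod 127).
8^32 = 8^(32) ≡ 32 (mod 127).
Check: 32² = 1024 ≡ 8 (mod 127). The two roots are 32 and 95.

32, 95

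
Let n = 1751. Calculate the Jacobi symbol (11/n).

Reciprocity: 11 ≡ 3 and 1751 ≡ 3 (mod 4), so (11/1751) = −(1751/11).
Reduce top mod 11: now compute (2/11).
Pull out 2: since 11 ≡ 3 (mod 8), (2/11) = -1.
Reached (1/11) = 1. Collecting the sign flips along the way, the symbol is +1.

1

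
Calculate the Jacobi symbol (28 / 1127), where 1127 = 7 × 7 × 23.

0

Pull out 2^2: since 1127 ≡ 7 (mod 8), (2/1127) = +1, so (2/1127)^2 = +1.
Reciprocity: 7 ≡ 3 and 1127 ≡ 3 (mod 4), so (7/1127) = −(1127/7).
Reduce top mod 7: now compute (0/7).
Top reduces to 0: gcd > 1, so the symbol is 0.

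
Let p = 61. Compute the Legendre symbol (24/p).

-1

Euler's criterion: (24/61) ≡ 24^30 (mod 61).
24^2 ≡ 27 (mod 61)
24^4 ≡ 58 (mod 61)
24^8 ≡ 9 (mod 61)
24^16 ≡ 20 (mod 61)
24^30 = 24^(16+8+4+2) ≡ 60 (mod 61).
Result is 60 ≡ −1, so (24/61) = −1.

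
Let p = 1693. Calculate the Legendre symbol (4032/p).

-1

First reduce: 4032 ≡ 646 (mod 1693).
Pull out 2: since 1693 ≡ 5 (mod 8), (2/1693) = -1.
Reciprocity: 323 ≡ 3 and 1693 ≡ 1 (mod 4), so (323/1693) = +(1693/323).
Reduce top mod 323: now compute (78/323).
Pull out 2: since 323 ≡ 3 (mod 8), (2/323) = -1.
Reciprocity: 39 ≡ 3 and 323 ≡ 3 (mod 4), so (39/323) = −(323/39).
Reduce top mod 39: now compute (11/39).
Reciprocity: 11 ≡ 3 and 39 ≡ 3 (mod 4), so (11/39) = −(39/11).
Reduce top mod 11: now compute (6/11).
Pull out 2: since 11 ≡ 3 (mod 8), (2/11) = -1.
Reciprocity: 3 ≡ 3 and 11 ≡ 3 (mod 4), so (3/11) = −(11/3).
Reduce top mod 3: now compute (2/3).
Pull out 2: since 3 ≡ 3 (mod 8), (2/3) = -1.
Reached (1/3) = 1. Collecting the sign flips along the way, the symbol is -1.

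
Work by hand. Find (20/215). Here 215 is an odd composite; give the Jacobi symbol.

Pull out 2^2: since 215 ≡ 7 (mod 8), (2/215) = +1, so (2/215)^2 = +1.
Reciprocity: 5 ≡ 1 and 215 ≡ 3 (mod 4), so (5/215) = +(215/5).
Reduce top mod 5: now compute (0/5).
Top reduces to 0: gcd > 1, so the symbol is 0.

0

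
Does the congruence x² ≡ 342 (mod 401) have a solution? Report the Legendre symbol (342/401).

-1

Euler's criterion: (342/401) ≡ 342^200 (mod 401).
342^2 ≡ 273 (mod 401)
342^4 ≡ 344 (mod 401)
342^8 ≡ 41 (mod 401)
342^16 ≡ 77 (mod 401)
342^32 ≡ 315 (mod 401)
342^64 ≡ 178 (mod 401)
342^128 ≡ 5 (mod 401)
342^200 = 342^(128+64+8) ≡ 400 (mod 401).
Result is 400 ≡ −1, so (342/401) = −1.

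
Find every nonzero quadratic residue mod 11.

1,3,4,5,9

Square k = 1,…,5 (k and 11−k give the same square):
1²=1, 2²=4, 3²=9, 4²≡5, 5²≡3 (mod 11).
So the quadratic residues mod 11 are {1, 3, 4, 5, 9}.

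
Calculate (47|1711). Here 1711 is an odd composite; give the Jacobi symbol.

Reciprocity: 47 ≡ 3 and 1711 ≡ 3 (mod 4), so (47/1711) = −(1711/47).
Reduce top mod 47: now compute (19/47).
Reciprocity: 19 ≡ 3 and 47 ≡ 3 (mod 4), so (19/47) = −(47/19).
Reduce top mod 19: now compute (9/19).
Reciprocity: 9 ≡ 1 and 19 ≡ 3 (mod 4), so (9/19) = +(19/9).
Reduce top mod 9: now compute (1/9).
Reached (1/9) = 1. Collecting the sign flips along the way, the symbol is +1.

1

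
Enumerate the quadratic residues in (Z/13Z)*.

1 3 4 9 10 12

Square k = 1,…,6 (k and 13−k give the same square):
1²=1, 2²=4, 3²=9, 4²≡3, 5²≡12, 6²≡10 (mod 13).
So the quadratic residues mod 13 are {1, 3, 4, 9, 10, 12}.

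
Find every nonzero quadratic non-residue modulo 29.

Square k = 1,…,14 (k and 29−k give the same square):
1²=1, 2²=4, 3²=9, 4²=16, 5²=25, 6²≡7, 7²≡20, 8²≡6, 9²≡23, 10²≡13, 11²≡5, 12²≡28, 13²≡24, 14²≡22 (mod 29).
The residues are {1, 4, 5, 6, 7, 9, 13, 16, 20, 22, 23, 24, 25, 28}; the non-residues are the remaining 14 nonzero classes.

2 3 8 10 11 12 14 15 17 18 19 21 26 27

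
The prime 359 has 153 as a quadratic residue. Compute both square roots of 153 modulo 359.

55, 304

Since 359 ≡ 3 (mod 4), a square root of 153 is 153^((359+1)/4) = 153^90 mod 359.
Repeated squaring: 153^2≡74, 153^4≡91, 153^8≡24, 153^16≡217, 153^32≡60, 153^64≡10 (mod 359).
153^90 = 153^(64+16+8+2) ≡ 55 (mod 359).
Check: 55² = 3025 ≡ 153 (mod 359). The two roots are 55 and 304.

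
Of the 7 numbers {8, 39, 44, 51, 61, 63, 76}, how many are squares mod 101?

1

(8/101) = -1 → non-residue.
(39/101) = -1 → non-residue.
(44/101) = -1 → non-residue.
(51/101) = -1 → non-residue.
(61/101) = -1 → non-residue.
(63/101) = -1 → non-residue.
(76/101) = +1 → QR.
Total quadratic residues among the 7: 1.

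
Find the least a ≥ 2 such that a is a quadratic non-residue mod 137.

(2/137) = +1, so 2 is a residue.
(3/137) = −1, so 3 is the smallest positive non-residue mod 137.

3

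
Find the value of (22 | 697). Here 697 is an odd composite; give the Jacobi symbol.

Pull out 2: since 697 ≡ 1 (mod 8), (2/697) = +1.
Reciprocity: 11 ≡ 3 and 697 ≡ 1 (mod 4), so (11/697) = +(697/11).
Reduce top mod 11: now compute (4/11).
Pull out 2^2: since 11 ≡ 3 (mod 8), (2/11) = -1, so (2/11)^2 = +1.
Reached (1/11) = 1. Collecting the sign flips along the way, the symbol is +1.

1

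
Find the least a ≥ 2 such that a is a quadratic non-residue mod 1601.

(2/1601) = +1, so 2 is a residue.
(3/1601) = −1, so 3 is the smallest positive non-residue mod 1601.

3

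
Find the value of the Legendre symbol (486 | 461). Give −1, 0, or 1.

First reduce: 486 ≡ 25 (mod 461).
Reciprocity: 25 ≡ 1 and 461 ≡ 1 (mod 4), so (25/461) = +(461/25).
Reduce top mod 25: now compute (11/25).
Reciprocity: 11 ≡ 3 and 25 ≡ 1 (mod 4), so (11/25) = +(25/11).
Reduce top mod 11: now compute (3/11).
Reciprocity: 3 ≡ 3 and 11 ≡ 3 (mod 4), so (3/11) = −(11/3).
Reduce top mod 3: now compute (2/3).
Pull out 2: since 3 ≡ 3 (mod 8), (2/3) = -1.
Reached (1/3) = 1. Collecting the sign flips along the way, the symbol is +1.

1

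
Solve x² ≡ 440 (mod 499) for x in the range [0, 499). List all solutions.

77, 422

Since 499 ≡ 3 (mod 4), a square root of 440 is 440^((499+1)/4) = 440^125 mod 499.
Repeated squaring: 440^2≡487, 440^4≡144, 440^8≡277, 440^16≡382, 440^32≡216, 440^64≡249 (mod 499).
440^125 = 440^(64+32+16+8+4+1) ≡ 77 (mod 499).
Check: 77² = 5929 ≡ 440 (mod 499). The two roots are 77 and 422.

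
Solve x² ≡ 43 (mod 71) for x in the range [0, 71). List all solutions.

Since 71 ≡ 3 (mod 4), a square root of 43 is 43^((71+1)/4) = 43^18 mod 71.
Repeated squaring: 43^2≡3, 43^4≡9, 43^8≡10, 43^16≡29 (mod 71).
43^18 = 43^(16+2) ≡ 16 (mod 71).
Check: 16² = 256 ≡ 43 (mod 71). The two roots are 16 and 55.

16, 55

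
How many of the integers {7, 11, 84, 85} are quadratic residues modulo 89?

(7/89) = -1 → non-residue.
(11/89) = +1 → QR.
(84/89) = +1 → QR.
(85/89) = +1 → QR.
Total quadratic residues among the 4: 3.

3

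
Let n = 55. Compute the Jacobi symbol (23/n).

-1

Reciprocity: 23 ≡ 3 and 55 ≡ 3 (mod 4), so (23/55) = −(55/23).
Reduce top mod 23: now compute (9/23).
Reciprocity: 9 ≡ 1 and 23 ≡ 3 (mod 4), so (9/23) = +(23/9).
Reduce top mod 9: now compute (5/9).
Reciprocity: 5 ≡ 1 and 9 ≡ 1 (mod 4), so (5/9) = +(9/5).
Reduce top mod 5: now compute (4/5).
Pull out 2^2: since 5 ≡ 5 (mod 8), (2/5) = -1, so (2/5)^2 = +1.
Reached (1/5) = 1. Collecting the sign flips along the way, the symbol is -1.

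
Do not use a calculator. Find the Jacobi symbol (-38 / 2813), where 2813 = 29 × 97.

-1

First reduce: -38 ≡ 2775 (mod 2813).
Reciprocity: 2775 ≡ 3 and 2813 ≡ 1 (mod 4), so (2775/2813) = +(2813/2775).
Reduce top mod 2775: now compute (38/2775).
Pull out 2: since 2775 ≡ 7 (mod 8), (2/2775) = +1.
Reciprocity: 19 ≡ 3 and 2775 ≡ 3 (mod 4), so (19/2775) = −(2775/19).
Reduce top mod 19: now compute (1/19).
Reached (1/19) = 1. Collecting the sign flips along the way, the symbol is -1.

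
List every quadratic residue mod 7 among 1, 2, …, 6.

Square k = 1,…,3 (k and 7−k give the same square):
1²=1, 2²=4, 3²≡2 (mod 7).
So the quadratic residues mod 7 are {1, 2, 4}.

1 2 4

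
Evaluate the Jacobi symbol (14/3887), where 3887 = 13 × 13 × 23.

-1

Pull out 2: since 3887 ≡ 7 (mod 8), (2/3887) = +1.
Reciprocity: 7 ≡ 3 and 3887 ≡ 3 (mod 4), so (7/3887) = −(3887/7).
Reduce top mod 7: now compute (2/7).
Pull out 2: since 7 ≡ 7 (mod 8), (2/7) = +1.
Reached (1/7) = 1. Collecting the sign flips along the way, the symbol is -1.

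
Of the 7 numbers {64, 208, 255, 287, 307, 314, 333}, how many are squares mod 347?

4

(64/347) = +1 → QR.
(208/347) = +1 → QR.
(255/347) = +1 → QR.
(287/347) = +1 → QR.
(307/347) = -1 → non-residue.
(314/347) = -1 → non-residue.
(333/347) = -1 → non-residue.
Total quadratic residues among the 7: 4.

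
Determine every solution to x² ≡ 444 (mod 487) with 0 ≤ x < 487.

159, 328

Since 487 ≡ 3 (mod 4), a square root of 444 is 444^((487+1)/4) = 444^122 mod 487.
Repeated squaring: 444^2≡388, 444^4≡61, 444^8≡312, 444^16≡431, 444^32≡214, 444^64≡18 (mod 487).
444^122 = 444^(64+32+16+8+2) ≡ 328 (mod 487).
Check: 328² = 107584 ≡ 444 (mod 487). The two roots are 159 and 328.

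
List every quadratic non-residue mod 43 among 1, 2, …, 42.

Square k = 1,…,21 (k and 43−k give the same square):
1²=1, 2²=4, 3²=9, 4²=16, 5²=25, 6²=36, 7²≡6, 8²≡21, 9²≡38, 10²≡14, 11²≡35, 12²≡15, 13²≡40, 14²≡24, 15²≡10, 16²≡41, 17²≡31, 18²≡23, 19²≡17, 20²≡13, 21²≡11 (mod 43).
The residues are {1, 4, 6, 9, 10, 11, 13, 14, 15, 16, 17, 21, 23, 24, 25, 31, 35, 36, 38, 40, 41}; the non-residues are the remaining 21 nonzero classes.

2, 3, 5, 7, 8, 12, 18, 19, 20, 22, 26, 27, 28, 29, 30, 32, 33, 34, 37, 39, 42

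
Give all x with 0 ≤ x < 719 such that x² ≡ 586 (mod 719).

Since 719 ≡ 3 (mod 4), a square root of 586 is 586^((719+1)/4) = 586^180 mod 719.
Repeated squaring: 586^2≡433, 586^4≡549, 586^8≡140, 586^16≡187, 586^32≡457, 586^64≡339, 586^128≡600 (mod 719).
586^180 = 586^(128+32+16+4) ≡ 70 (mod 719).
Check: 70² = 4900 ≡ 586 (mod 719). The two roots are 70 and 649.

70, 649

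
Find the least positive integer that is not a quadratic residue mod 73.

5

(2/73) = +1, so 2 is a residue.
(3/73) = +1, so 3 is a residue.
(4/73) = +1, so 4 is a residue.
(5/73) = −1, so 5 is the smallest positive non-residue mod 73.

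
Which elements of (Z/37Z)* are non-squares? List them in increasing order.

Square k = 1,…,18 (k and 37−k give the same square):
1²=1, 2²=4, 3²=9, 4²=16, 5²=25, 6²=36, 7²≡12, 8²≡27, 9²≡7, 10²≡26, 11²≡10, 12²≡33, 13²≡21, 14²≡11, 15²≡3, 16²≡34, 17²≡30, 18²≡28 (mod 37).
The residues are {1, 3, 4, 7, 9, 10, 11, 12, 16, 21, 25, 26, 27, 28, 30, 33, 34, 36}; the non-residues are the remaining 18 nonzero classes.

2 5 6 8 13 14 15 17 18 19 20 22 23 24 29 31 32 35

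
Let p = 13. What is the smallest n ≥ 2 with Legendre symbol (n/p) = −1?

2

(2/13) = −1, so 2 is the smallest positive non-residue mod 13.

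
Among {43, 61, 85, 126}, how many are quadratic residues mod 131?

2

(43/131) = +1 → QR.
(61/131) = +1 → QR.
(85/131) = -1 → non-residue.
(126/131) = -1 → non-residue.
Total quadratic residues among the 4: 2.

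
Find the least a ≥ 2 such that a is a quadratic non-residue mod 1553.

3

(2/1553) = +1, so 2 is a residue.
(3/1553) = −1, so 3 is the smallest positive non-residue mod 1553.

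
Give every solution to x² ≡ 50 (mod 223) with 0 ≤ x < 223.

Since 223 ≡ 3 (mod 4), a square root of 50 is 50^((223+1)/4) = 50^56 mod 223.
Repeated squaring: 50^2≡47, 50^4≡202, 50^8≡218, 50^16≡25, 50^32≡179 (mod 223).
50^56 = 50^(32+16+8) ≡ 148 (mod 223).
Check: 148² = 21904 ≡ 50 (mod 223). The two roots are 75 and 148.

75, 148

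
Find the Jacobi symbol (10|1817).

-1

Pull out 2: since 1817 ≡ 1 (mod 8), (2/1817) = +1.
Reciprocity: 5 ≡ 1 and 1817 ≡ 1 (mod 4), so (5/1817) = +(1817/5).
Reduce top mod 5: now compute (2/5).
Pull out 2: since 5 ≡ 5 (mod 8), (2/5) = -1.
Reached (1/5) = 1. Collecting the sign flips along the way, the symbol is -1.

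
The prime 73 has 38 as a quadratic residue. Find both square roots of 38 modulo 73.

29, 44

73 ≡ 1 (mod 4), so we find a root by search.
Trying successive values, 29² = 841 ≡ 38 (mod 73). The other root is 73 − 29 = 44.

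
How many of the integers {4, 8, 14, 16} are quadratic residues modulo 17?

(4/17) = +1 → QR.
(8/17) = +1 → QR.
(14/17) = -1 → non-residue.
(16/17) = +1 → QR.
Total quadratic residues among the 4: 3.

3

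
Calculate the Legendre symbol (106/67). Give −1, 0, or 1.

1

First reduce: 106 ≡ 39 (mod 67).
Reciprocity: 39 ≡ 3 and 67 ≡ 3 (mod 4), so (39/67) = −(67/39).
Reduce top mod 39: now compute (28/39).
Pull out 2^2: since 39 ≡ 7 (mod 8), (2/39) = +1, so (2/39)^2 = +1.
Reciprocity: 7 ≡ 3 and 39 ≡ 3 (mod 4), so (7/39) = −(39/7).
Reduce top mod 7: now compute (4/7).
Pull out 2^2: since 7 ≡ 7 (mod 8), (2/7) = +1, so (2/7)^2 = +1.
Reached (1/7) = 1. Collecting the sign flips along the way, the symbol is +1.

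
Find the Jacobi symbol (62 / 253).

-1

Pull out 2: since 253 ≡ 5 (mod 8), (2/253) = -1.
Reciprocity: 31 ≡ 3 and 253 ≡ 1 (mod 4), so (31/253) = +(253/31).
Reduce top mod 31: now compute (5/31).
Reciprocity: 5 ≡ 1 and 31 ≡ 3 (mod 4), so (5/31) = +(31/5).
Reduce top mod 5: now compute (1/5).
Reached (1/5) = 1. Collecting the sign flips along the way, the symbol is -1.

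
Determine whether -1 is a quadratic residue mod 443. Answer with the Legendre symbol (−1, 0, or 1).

First reduce: -1 ≡ 442 (mod 443).
Pull out 2: since 443 ≡ 3 (mod 8), (2/443) = -1.
Reciprocity: 221 ≡ 1 and 443 ≡ 3 (mod 4), so (221/443) = +(443/221).
Reduce top mod 221: now compute (1/221).
Reached (1/221) = 1. Collecting the sign flips along the way, the symbol is -1.

-1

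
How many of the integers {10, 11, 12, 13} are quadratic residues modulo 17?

1

(10/17) = -1 → non-residue.
(11/17) = -1 → non-residue.
(12/17) = -1 → non-residue.
(13/17) = +1 → QR.
Total quadratic residues among the 4: 1.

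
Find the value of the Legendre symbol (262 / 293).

1

Pull out 2: since 293 ≡ 5 (mod 8), (2/293) = -1.
Reciprocity: 131 ≡ 3 and 293 ≡ 1 (mod 4), so (131/293) = +(293/131).
Reduce top mod 131: now compute (31/131).
Reciprocity: 31 ≡ 3 and 131 ≡ 3 (mod 4), so (31/131) = −(131/31).
Reduce top mod 31: now compute (7/31).
Reciprocity: 7 ≡ 3 and 31 ≡ 3 (mod 4), so (7/31) = −(31/7).
Reduce top mod 7: now compute (3/7).
Reciprocity: 3 ≡ 3 and 7 ≡ 3 (mod 4), so (3/7) = −(7/3).
Reduce top mod 3: now compute (1/3).
Reached (1/3) = 1. Collecting the sign flips along the way, the symbol is +1.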